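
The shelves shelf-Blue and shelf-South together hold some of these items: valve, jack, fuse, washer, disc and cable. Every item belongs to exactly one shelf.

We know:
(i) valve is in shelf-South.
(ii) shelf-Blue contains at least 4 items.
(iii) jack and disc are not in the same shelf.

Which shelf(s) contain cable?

From (i): valve ∈ shelf-South.
Suppose cable ∉ shelf-Blue: no assignment then satisfies all the clues, so cable ∈ shelf-Blue.

cable: shelf-Blue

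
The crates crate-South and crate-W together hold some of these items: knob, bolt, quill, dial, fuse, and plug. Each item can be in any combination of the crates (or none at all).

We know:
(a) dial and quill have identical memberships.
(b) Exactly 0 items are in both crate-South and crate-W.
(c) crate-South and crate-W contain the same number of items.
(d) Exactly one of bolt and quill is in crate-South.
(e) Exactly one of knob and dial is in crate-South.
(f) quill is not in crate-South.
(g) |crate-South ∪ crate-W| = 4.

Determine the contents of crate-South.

crate-South = {bolt, knob}

From (f): quill ∉ crate-South.
(a): dial matches quill: dial ∉ crate-South.
(d) (exactly one): bolt ∈ crate-South.
(e) (exactly one): knob ∈ crate-South.
Suppose fuse ∈ crate-South: no assignment then satisfies all the clues, so fuse ∉ crate-South.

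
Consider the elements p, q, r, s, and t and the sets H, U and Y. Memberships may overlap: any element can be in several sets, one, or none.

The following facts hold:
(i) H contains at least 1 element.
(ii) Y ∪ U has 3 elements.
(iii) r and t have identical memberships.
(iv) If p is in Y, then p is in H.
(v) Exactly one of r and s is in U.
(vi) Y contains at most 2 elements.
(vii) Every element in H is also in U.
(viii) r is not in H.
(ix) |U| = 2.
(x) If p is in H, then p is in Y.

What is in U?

U = {p, s}

From (viii): r ∉ H.
(iii): t matches r: t ∉ H.
Suppose p ∉ U: no assignment then satisfies all the clues, so p ∈ U.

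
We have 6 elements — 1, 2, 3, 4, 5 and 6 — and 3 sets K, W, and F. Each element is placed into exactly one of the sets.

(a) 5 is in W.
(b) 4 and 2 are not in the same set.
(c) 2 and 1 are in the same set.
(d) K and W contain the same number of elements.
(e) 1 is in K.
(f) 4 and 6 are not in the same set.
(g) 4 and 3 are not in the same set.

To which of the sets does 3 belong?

3: F

From (a): 5 ∈ W.
From (e): 1 ∈ K.
(c): 2 matches 1: 2 ∈ K.
(b): 4 ∉ K.
Suppose 3 ∈ K: no assignment then satisfies all the clues, so 3 ∉ K.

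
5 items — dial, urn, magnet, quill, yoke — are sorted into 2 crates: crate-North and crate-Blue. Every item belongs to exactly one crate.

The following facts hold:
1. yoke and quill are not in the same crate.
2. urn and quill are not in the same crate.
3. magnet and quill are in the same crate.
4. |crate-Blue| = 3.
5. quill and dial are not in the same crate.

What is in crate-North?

crate-North = {magnet, quill}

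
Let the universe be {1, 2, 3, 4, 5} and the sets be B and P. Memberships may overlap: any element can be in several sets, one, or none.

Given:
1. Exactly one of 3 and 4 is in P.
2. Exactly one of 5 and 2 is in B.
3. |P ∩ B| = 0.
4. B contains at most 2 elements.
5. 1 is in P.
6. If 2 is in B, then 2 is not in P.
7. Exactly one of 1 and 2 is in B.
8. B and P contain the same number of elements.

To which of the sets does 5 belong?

5: none

From (5): 1 ∈ P.
Suppose 5 ∈ B: no assignment then satisfies all the clues, so 5 ∉ B.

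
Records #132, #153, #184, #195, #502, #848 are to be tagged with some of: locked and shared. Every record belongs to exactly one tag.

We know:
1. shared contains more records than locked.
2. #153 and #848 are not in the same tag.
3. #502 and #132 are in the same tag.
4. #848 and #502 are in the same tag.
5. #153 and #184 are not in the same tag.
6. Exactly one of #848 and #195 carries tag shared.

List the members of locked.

locked = {#153, #195}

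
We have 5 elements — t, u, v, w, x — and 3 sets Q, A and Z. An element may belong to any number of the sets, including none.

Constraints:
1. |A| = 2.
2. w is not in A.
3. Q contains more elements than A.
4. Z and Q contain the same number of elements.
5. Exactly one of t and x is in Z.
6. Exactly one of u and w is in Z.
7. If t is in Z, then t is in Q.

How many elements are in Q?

3

From (2): w ∉ A.
Suppose v ∉ Z: no assignment then satisfies all the clues, so v ∈ Z.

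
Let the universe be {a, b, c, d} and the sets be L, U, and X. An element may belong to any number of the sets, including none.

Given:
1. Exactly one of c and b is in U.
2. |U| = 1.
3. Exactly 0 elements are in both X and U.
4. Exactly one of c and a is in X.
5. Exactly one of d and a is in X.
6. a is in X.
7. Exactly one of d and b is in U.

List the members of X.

X = {a}

From (6): a ∈ X.
(4) (exactly one): c ∉ X.
(5) (exactly one): d ∉ X.
Suppose b ∈ X: no assignment then satisfies all the clues, so b ∉ X.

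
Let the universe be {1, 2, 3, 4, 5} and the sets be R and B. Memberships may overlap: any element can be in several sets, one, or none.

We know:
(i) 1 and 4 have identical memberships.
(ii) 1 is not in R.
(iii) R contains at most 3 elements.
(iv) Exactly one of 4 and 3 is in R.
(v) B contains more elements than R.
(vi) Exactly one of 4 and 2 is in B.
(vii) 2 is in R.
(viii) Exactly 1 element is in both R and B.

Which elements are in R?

R = {2, 3}

From (ii): 1 ∉ R.
From (vii): 2 ∈ R.
(i): 4 matches 1: 4 ∉ R.
(iv) (exactly one): 3 ∈ R.
Suppose 5 ∈ R: no assignment then satisfies all the clues, so 5 ∉ R.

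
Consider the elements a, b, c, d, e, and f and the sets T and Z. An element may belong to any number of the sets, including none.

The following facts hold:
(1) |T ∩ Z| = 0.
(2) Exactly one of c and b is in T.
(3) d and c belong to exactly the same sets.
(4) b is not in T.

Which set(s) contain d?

d: T

From (4): b ∉ T.
(2) (exactly one): c ∈ T.
(3): d matches c: d ∈ T.
Suppose d ∈ Z: no assignment then satisfies all the clues, so d ∉ Z.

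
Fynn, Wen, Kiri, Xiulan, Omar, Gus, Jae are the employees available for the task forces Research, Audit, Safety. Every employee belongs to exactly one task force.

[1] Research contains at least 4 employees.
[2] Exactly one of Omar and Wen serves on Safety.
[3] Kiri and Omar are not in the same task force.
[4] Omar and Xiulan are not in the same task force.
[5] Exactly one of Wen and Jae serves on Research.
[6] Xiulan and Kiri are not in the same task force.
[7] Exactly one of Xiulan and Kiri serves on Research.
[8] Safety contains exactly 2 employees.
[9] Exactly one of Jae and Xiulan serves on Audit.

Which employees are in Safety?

Safety = {Jae, Omar}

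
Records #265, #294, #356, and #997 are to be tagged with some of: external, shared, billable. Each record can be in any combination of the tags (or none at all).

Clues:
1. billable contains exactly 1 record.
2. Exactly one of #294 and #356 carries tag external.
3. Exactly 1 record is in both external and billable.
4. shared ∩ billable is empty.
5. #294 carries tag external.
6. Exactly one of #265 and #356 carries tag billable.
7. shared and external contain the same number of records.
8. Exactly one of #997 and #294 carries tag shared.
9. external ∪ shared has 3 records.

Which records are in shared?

shared = {#294, #356}

From (5): #294 ∈ external.
(2) (exactly one): #356 ∉ external.
Suppose #265 ∈ shared: no assignment then satisfies all the clues, so #265 ∉ shared.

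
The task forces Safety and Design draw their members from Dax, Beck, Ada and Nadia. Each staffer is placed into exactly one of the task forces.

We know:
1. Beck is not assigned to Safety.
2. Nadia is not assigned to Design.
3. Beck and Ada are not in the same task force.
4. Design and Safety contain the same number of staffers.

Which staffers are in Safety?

From (1): Beck ∉ Safety.
From (2): Nadia ∉ Design.
Only one task force left: Beck ∈ Design.
Only one task force left: Nadia ∈ Safety.
(3): Ada ∉ Design.
Only one task force left: Ada ∈ Safety.
Suppose Dax ∈ Safety: no assignment then satisfies all the clues, so Dax ∉ Safety.

Safety = {Ada, Nadia}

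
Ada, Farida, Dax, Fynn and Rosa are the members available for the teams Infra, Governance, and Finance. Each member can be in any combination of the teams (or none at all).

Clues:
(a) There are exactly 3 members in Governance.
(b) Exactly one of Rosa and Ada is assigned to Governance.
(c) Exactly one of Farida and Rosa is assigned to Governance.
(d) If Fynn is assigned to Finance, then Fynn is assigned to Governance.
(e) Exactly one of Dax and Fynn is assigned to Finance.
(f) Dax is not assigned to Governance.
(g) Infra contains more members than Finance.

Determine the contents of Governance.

Governance = {Ada, Farida, Fynn}

From (f): Dax ∉ Governance.
Suppose Ada ∉ Governance: no assignment then satisfies all the clues, so Ada ∈ Governance.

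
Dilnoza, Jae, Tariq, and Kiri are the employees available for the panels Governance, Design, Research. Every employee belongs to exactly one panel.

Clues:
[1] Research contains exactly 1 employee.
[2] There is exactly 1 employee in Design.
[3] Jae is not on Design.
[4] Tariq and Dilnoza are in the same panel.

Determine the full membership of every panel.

Governance = {Dilnoza, Tariq}; Design = {Kiri}; Research = {Jae}

From (3): Jae ∉ Design.
Suppose Dilnoza ∉ Governance: no assignment then satisfies all the clues, so Dilnoza ∈ Governance.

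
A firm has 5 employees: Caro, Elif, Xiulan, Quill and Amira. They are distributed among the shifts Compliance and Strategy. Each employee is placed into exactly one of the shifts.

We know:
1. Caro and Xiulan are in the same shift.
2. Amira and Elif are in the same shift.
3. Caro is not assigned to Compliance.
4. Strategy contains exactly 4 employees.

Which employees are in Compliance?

Compliance = {Quill}

From (3): Caro ∉ Compliance.
(1): Xiulan matches Caro: Xiulan ∉ Compliance.
Only one shift left: Caro ∈ Strategy.
Only one shift left: Xiulan ∈ Strategy.
Suppose Elif ∈ Compliance: no assignment then satisfies all the clues, so Elif ∉ Compliance.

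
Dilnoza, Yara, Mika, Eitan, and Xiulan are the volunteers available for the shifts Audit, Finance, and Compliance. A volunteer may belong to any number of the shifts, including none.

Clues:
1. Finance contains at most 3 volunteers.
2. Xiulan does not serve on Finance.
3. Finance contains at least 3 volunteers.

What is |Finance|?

3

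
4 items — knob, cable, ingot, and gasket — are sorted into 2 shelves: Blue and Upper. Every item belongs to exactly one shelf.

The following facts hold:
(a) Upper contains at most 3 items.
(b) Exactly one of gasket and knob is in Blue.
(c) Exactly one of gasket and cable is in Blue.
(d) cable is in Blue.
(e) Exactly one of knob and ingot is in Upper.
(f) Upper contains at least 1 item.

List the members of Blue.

Blue = {cable, knob}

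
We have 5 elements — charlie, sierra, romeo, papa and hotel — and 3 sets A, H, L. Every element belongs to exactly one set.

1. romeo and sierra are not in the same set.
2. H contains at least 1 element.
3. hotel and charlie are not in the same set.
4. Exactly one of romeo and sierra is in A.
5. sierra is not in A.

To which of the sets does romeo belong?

From (5): sierra ∉ A.
(4) (exactly one): romeo ∈ A.

romeo: A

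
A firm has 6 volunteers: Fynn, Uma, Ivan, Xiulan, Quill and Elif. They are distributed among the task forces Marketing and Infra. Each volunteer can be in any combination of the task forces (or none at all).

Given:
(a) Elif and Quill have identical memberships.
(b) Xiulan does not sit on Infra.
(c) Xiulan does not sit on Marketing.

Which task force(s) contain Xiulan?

Xiulan: none

From (b): Xiulan ∉ Infra.
From (c): Xiulan ∉ Marketing.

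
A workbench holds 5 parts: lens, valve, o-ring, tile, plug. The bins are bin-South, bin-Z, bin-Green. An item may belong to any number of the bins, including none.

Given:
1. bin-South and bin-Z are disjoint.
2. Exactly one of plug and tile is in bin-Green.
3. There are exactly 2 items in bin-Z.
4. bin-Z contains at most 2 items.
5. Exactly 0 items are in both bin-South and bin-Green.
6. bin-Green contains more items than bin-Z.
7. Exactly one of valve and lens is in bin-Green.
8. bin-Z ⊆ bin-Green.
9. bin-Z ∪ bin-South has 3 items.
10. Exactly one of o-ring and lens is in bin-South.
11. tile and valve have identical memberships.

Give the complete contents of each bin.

bin-South = {lens}; bin-Z = {tile, valve}; bin-Green = {o-ring, tile, valve}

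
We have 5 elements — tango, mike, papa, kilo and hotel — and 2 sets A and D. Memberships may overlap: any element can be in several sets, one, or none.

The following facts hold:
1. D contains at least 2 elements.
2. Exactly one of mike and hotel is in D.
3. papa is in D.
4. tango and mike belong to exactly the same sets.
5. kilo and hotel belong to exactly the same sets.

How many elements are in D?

3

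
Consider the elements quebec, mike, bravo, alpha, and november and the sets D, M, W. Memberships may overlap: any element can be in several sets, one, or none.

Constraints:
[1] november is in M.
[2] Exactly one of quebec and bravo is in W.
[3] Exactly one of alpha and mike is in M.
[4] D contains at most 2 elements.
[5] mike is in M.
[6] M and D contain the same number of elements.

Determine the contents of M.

From (1): november ∈ M.
From (5): mike ∈ M.
(3) (exactly one): alpha ∉ M.
Suppose quebec ∈ M: no assignment then satisfies all the clues, so quebec ∉ M.

M = {mike, november}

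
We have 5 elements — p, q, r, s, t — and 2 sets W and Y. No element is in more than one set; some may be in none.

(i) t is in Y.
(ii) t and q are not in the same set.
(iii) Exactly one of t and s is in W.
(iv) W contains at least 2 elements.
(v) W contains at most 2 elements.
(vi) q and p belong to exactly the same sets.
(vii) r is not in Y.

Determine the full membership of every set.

From (i): t ∈ Y.
From (vii): r ∉ Y.
(ii): q ∉ Y.
(iii) (exactly one): s ∈ W.
(vi): p matches q: p ∉ Y.
Suppose p ∈ W: no assignment then satisfies all the clues, so p ∉ W.

W = {r, s}; Y = {t}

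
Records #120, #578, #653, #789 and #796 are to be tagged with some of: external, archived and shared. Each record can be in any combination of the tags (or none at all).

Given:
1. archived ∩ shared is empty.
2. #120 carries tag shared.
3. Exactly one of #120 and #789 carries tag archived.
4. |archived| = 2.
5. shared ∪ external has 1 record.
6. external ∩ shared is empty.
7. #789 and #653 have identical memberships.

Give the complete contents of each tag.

external = {}; archived = {#653, #789}; shared = {#120}

From (2): #120 ∈ shared.
(1) (disjoint): #120 ∉ archived.
(3) (exactly one): #789 ∈ archived.
(6) (disjoint): #120 ∉ external.
(7): #653 matches #789: #653 ∈ archived.
(1) (disjoint): #653 ∉ shared.
(1) (disjoint): #789 ∉ shared.
(4): archived already has 2, so the rest are out.
Suppose #578 ∈ external: no assignment then satisfies all the clues, so #578 ∉ external.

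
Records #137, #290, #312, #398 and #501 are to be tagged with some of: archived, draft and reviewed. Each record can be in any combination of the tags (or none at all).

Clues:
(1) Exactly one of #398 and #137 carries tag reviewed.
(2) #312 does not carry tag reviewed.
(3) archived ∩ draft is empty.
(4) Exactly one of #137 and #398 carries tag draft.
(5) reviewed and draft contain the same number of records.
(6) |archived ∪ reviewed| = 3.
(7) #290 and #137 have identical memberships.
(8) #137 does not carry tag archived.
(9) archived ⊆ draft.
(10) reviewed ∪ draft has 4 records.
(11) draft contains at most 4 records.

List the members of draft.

draft = {#137, #290, #312}

From (2): #312 ∉ reviewed.
From (8): #137 ∉ archived.
(7): #290 matches #137: #290 ∉ archived.
Suppose #137 ∉ draft: no assignment then satisfies all the clues, so #137 ∈ draft.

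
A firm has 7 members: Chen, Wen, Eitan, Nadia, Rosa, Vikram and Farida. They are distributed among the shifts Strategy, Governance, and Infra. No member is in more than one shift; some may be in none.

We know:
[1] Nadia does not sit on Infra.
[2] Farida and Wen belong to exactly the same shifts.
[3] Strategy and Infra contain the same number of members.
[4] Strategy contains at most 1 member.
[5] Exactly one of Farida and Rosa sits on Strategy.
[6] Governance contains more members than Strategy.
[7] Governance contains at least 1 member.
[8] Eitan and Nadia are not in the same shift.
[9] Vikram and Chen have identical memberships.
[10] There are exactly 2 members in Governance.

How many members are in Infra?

1

From (1): Nadia ∉ Infra.
Suppose Chen ∈ Strategy: no assignment then satisfies all the clues, so Chen ∉ Strategy.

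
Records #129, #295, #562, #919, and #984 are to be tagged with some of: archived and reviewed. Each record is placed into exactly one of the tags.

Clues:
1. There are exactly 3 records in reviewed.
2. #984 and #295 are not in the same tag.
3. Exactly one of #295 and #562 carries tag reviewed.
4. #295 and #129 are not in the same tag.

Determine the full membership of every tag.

archived = {#295, #919}; reviewed = {#129, #562, #984}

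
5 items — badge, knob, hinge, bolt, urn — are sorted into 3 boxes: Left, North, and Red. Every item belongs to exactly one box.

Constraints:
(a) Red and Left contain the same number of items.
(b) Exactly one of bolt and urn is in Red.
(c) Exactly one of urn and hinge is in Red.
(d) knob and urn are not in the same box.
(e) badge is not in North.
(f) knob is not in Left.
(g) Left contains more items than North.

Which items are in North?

North = {knob}

From (e): badge ∉ North.
From (f): knob ∉ Left.
Suppose knob ∉ North: no assignment then satisfies all the clues, so knob ∈ North.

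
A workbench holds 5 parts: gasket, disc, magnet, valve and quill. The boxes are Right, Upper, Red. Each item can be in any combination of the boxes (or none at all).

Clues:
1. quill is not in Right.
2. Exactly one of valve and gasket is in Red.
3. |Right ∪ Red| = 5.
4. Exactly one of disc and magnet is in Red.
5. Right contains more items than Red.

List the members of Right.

Right = {disc, gasket, magnet, valve}

From (1): quill ∉ Right.
Suppose gasket ∉ Right: no assignment then satisfies all the clues, so gasket ∈ Right.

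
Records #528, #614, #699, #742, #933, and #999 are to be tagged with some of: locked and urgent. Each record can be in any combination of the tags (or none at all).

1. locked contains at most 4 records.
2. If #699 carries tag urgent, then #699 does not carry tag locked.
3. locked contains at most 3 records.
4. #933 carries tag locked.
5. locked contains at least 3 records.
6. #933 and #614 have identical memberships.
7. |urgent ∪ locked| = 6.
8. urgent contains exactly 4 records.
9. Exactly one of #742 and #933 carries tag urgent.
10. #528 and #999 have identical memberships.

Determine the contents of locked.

locked = {#614, #742, #933}

From (4): #933 ∈ locked.
(6): #614 matches #933: #614 ∈ locked.
Suppose #528 ∈ locked: no assignment then satisfies all the clues, so #528 ∉ locked.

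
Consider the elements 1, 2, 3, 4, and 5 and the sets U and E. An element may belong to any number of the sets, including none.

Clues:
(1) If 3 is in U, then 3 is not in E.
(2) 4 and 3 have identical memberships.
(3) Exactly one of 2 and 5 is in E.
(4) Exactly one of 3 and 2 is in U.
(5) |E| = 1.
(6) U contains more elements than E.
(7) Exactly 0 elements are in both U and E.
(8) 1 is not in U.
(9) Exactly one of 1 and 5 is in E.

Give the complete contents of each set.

U = {3, 4}; E = {5}

From (8): 1 ∉ U.
Suppose 1 ∈ E: no assignment then satisfies all the clues, so 1 ∉ E.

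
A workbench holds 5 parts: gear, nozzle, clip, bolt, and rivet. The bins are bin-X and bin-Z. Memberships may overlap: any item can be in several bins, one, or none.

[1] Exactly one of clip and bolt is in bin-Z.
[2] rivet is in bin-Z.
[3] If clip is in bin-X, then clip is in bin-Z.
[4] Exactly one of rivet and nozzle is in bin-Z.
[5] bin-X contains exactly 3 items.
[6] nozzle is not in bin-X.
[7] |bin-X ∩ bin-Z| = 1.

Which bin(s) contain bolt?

bolt: bin-X

From (2): rivet ∈ bin-Z.
From (6): nozzle ∉ bin-X.
(4) (exactly one): nozzle ∉ bin-Z.
Suppose bolt ∉ bin-X: no assignment then satisfies all the clues, so bolt ∈ bin-X.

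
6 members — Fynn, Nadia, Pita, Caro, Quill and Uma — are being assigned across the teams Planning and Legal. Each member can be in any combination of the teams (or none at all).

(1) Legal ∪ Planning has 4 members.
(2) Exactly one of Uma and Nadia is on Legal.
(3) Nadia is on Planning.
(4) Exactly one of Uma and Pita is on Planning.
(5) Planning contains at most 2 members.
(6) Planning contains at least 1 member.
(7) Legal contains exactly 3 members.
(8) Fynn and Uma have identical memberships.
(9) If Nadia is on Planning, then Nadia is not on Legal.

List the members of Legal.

Legal = {Fynn, Pita, Uma}

From (3): Nadia ∈ Planning.
(9): Nadia ∉ Legal.
(2) (exactly one): Uma ∈ Legal.
(8): Fynn matches Uma: Fynn ∈ Legal.
Suppose Pita ∉ Legal: no assignment then satisfies all the clues, so Pita ∈ Legal.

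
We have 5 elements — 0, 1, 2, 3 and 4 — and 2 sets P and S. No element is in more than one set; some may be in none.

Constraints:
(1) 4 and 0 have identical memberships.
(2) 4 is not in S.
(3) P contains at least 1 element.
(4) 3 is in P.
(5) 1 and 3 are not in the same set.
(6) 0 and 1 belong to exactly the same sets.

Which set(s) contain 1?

1: none

From (2): 4 ∉ S.
From (4): 3 ∈ P.
(1): 0 matches 4: 0 ∉ S.
(5): 1 ∉ P.
(6): 0 matches 1: 0 ∉ P.
(6): 1 matches 0: 1 ∉ S.
(1): 4 matches 0: 4 ∉ P.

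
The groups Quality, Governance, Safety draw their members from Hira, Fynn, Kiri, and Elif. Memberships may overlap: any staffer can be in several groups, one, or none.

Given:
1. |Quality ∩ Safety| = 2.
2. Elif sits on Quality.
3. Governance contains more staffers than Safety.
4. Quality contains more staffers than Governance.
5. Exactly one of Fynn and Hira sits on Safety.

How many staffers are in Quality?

4

From (2): Elif ∈ Quality.
Suppose Hira ∉ Quality: no assignment then satisfies all the clues, so Hira ∈ Quality.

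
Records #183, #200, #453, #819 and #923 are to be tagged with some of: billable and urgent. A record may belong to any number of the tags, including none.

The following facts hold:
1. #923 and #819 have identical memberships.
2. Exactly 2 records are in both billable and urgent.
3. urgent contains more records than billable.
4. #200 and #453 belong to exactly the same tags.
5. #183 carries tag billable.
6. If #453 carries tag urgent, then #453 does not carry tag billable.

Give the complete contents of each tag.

billable = {#183, #819, #923}; urgent = {#200, #453, #819, #923}

From (5): #183 ∈ billable.
Suppose #183 ∈ urgent: no assignment then satisfies all the clues, so #183 ∉ urgent.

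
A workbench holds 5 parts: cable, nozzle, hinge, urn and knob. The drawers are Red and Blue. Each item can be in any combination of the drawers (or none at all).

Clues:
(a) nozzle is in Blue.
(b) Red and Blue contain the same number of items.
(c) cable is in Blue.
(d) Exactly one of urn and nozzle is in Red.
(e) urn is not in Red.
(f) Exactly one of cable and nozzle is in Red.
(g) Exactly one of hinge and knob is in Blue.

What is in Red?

Red = {hinge, knob, nozzle}

From (a): nozzle ∈ Blue.
From (c): cable ∈ Blue.
From (e): urn ∉ Red.
(d) (exactly one): nozzle ∈ Red.
(f) (exactly one): cable ∉ Red.
Suppose hinge ∉ Red: no assignment then satisfies all the clues, so hinge ∈ Red.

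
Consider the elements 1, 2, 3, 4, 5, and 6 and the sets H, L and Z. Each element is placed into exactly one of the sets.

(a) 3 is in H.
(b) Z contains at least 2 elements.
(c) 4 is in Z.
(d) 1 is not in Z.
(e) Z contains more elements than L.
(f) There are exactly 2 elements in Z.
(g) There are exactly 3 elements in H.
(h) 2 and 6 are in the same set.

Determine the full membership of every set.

H = {2, 3, 6}; L = {1}; Z = {4, 5}

From (a): 3 ∈ H.
From (c): 4 ∈ Z.
From (d): 1 ∉ Z.
Suppose 1 ∈ H: no assignment then satisfies all the clues, so 1 ∉ H.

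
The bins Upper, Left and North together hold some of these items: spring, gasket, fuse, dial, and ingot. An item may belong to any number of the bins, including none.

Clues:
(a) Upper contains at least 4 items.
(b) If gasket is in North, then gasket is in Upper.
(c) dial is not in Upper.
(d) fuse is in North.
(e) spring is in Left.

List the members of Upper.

From (c): dial ∉ Upper.
From (d): fuse ∈ North.
From (e): spring ∈ Left.
(a): only 4 candidates remain for Upper, so all are in.

Upper = {fuse, gasket, ingot, spring}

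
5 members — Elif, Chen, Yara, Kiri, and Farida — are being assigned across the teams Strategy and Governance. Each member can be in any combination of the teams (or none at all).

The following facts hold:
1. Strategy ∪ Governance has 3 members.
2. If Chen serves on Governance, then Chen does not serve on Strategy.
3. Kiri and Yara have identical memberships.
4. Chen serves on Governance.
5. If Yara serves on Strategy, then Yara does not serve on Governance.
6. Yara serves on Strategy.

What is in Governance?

Governance = {Chen}

From (4): Chen ∈ Governance.
From (6): Yara ∈ Strategy.
(2): Chen ∉ Strategy.
(3): Kiri matches Yara: Kiri ∈ Strategy.
(5): Yara ∉ Governance.
(3): Kiri matches Yara: Kiri ∉ Governance.
Suppose Elif ∈ Governance: no assignment then satisfies all the clues, so Elif ∉ Governance.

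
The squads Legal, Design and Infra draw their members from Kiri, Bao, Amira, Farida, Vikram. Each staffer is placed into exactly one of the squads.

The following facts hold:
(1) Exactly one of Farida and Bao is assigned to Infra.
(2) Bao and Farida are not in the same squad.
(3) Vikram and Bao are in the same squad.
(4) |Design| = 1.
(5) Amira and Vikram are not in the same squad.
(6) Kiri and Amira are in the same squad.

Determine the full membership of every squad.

Legal = {Amira, Kiri}; Design = {Farida}; Infra = {Bao, Vikram}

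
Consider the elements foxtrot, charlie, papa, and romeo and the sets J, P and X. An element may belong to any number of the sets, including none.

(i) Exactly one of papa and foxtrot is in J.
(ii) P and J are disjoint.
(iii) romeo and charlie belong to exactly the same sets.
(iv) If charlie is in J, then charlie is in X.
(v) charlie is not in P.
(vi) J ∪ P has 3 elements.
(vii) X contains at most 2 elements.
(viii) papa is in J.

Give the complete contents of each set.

J = {charlie, papa, romeo}; P = {}; X = {charlie, romeo}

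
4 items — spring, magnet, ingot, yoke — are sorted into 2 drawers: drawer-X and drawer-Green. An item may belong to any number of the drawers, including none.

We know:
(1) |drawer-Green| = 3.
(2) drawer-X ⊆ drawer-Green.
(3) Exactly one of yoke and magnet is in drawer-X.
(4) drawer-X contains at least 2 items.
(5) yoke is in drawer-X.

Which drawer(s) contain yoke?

From (5): yoke ∈ drawer-X.
(2) with yoke ∈ drawer-X: yoke ∈ drawer-Green.
(3) (exactly one): magnet ∉ drawer-X.

yoke: drawer-Green, drawer-X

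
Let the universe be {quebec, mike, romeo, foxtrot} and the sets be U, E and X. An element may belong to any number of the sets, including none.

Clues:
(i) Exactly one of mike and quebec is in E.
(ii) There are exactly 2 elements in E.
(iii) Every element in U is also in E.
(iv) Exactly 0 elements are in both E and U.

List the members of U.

U = {}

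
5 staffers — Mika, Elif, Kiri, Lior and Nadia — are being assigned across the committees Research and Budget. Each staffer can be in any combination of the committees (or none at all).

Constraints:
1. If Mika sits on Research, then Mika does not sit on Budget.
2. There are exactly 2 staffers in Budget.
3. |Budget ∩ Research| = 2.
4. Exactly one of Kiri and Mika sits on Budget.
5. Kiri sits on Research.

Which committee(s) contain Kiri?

Kiri: Budget, Research

From (5): Kiri ∈ Research.
Suppose Kiri ∉ Budget: no assignment then satisfies all the clues, so Kiri ∈ Budget.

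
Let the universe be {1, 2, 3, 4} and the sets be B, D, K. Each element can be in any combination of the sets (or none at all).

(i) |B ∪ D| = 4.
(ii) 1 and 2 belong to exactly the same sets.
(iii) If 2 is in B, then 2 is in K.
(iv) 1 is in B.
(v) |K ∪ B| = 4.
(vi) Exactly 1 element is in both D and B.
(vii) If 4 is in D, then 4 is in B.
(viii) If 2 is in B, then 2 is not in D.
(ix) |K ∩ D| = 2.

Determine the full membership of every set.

B = {1, 2, 4}; D = {3, 4}; K = {1, 2, 3, 4}

From (iv): 1 ∈ B.
(ii): 2 matches 1: 2 ∈ B.
(iii): 2 ∈ K.
(viii): 2 ∉ D.
(ii): 1 matches 2: 1 ∉ D.
(ii): 1 matches 2: 1 ∈ K.
Suppose 3 ∈ B: no assignment then satisfies all the clues, so 3 ∉ B.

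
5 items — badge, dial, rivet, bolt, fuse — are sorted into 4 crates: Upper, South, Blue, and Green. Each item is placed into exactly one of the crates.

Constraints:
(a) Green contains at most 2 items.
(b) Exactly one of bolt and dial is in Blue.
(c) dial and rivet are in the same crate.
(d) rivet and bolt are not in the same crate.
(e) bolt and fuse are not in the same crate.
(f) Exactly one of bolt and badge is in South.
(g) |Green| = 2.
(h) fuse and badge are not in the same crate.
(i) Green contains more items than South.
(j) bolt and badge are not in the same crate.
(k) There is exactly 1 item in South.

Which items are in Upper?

Upper = {fuse}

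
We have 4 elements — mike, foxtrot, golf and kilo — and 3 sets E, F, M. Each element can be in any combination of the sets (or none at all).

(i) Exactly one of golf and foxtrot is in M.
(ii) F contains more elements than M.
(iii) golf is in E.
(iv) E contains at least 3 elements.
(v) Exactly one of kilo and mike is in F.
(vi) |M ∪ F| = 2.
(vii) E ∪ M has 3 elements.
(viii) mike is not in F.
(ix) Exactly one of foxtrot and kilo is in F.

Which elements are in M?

M = {golf}

From (iii): golf ∈ E.
From (viii): mike ∉ F.
(v) (exactly one): kilo ∈ F.
(ix) (exactly one): foxtrot ∉ F.
Suppose mike ∈ M: no assignment then satisfies all the clues, so mike ∉ M.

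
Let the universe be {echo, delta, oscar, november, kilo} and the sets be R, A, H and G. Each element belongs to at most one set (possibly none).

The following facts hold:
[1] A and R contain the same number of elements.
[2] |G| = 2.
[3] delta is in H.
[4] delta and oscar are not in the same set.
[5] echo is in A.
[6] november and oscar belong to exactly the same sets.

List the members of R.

From (3): delta ∈ H.
From (5): echo ∈ A.
(4): oscar ∉ H.
(6): november matches oscar: november ∉ H.
Suppose oscar ∈ R: no assignment then satisfies all the clues, so oscar ∉ R.

R = {kilo}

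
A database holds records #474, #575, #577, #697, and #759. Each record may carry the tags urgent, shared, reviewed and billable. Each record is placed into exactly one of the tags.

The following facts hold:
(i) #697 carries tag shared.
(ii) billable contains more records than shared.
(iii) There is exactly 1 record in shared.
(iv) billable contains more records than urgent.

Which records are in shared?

From (i): #697 ∈ shared.
(iii): shared already has 1, so the rest are out.

shared = {#697}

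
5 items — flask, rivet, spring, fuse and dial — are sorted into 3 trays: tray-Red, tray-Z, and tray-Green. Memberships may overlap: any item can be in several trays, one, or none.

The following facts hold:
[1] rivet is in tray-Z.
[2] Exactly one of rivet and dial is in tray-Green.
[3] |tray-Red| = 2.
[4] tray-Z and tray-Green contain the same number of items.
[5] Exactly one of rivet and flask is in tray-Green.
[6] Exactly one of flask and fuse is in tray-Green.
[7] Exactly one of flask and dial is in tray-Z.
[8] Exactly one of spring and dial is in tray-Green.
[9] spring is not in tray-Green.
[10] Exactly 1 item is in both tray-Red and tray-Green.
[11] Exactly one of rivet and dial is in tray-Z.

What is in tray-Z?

tray-Z = {flask, rivet}

From (1): rivet ∈ tray-Z.
From (9): spring ∉ tray-Green.
(8) (exactly one): dial ∈ tray-Green.
(11) (exactly one): dial ∉ tray-Z.
(2) (exactly one): rivet ∉ tray-Green.
(5) (exactly one): flask ∈ tray-Green.
(6) (exactly one): fuse ∉ tray-Green.
(7) (exactly one): flask ∈ tray-Z.
Suppose spring ∈ tray-Z: no assignment then satisfies all the clues, so spring ∉ tray-Z.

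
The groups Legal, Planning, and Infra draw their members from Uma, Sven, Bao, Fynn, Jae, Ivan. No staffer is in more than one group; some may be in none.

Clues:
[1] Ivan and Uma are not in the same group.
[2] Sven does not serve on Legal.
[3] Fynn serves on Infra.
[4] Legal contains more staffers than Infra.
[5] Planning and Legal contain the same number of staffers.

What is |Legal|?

From (2): Sven ∉ Legal.
From (3): Fynn ∈ Infra.
Suppose Uma ∈ Infra: no assignment then satisfies all the clues, so Uma ∉ Infra.

2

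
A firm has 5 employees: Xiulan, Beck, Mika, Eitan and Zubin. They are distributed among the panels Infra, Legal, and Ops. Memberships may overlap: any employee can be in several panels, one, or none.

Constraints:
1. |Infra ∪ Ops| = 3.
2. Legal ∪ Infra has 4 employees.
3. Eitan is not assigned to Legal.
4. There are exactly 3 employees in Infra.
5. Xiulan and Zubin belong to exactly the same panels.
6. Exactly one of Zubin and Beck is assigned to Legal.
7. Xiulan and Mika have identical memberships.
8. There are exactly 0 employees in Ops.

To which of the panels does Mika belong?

Mika: Infra

From (3): Eitan ∉ Legal.
(8): Ops already has 0, so the rest are out.
Suppose Mika ∉ Infra: no assignment then satisfies all the clues, so Mika ∈ Infra.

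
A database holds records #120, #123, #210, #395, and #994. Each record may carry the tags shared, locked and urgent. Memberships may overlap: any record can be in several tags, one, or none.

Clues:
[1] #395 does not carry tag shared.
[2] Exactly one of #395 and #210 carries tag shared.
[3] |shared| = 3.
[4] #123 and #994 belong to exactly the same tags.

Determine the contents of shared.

shared = {#123, #210, #994}

From (1): #395 ∉ shared.
(2) (exactly one): #210 ∈ shared.
Suppose #120 ∈ shared: no assignment then satisfies all the clues, so #120 ∉ shared.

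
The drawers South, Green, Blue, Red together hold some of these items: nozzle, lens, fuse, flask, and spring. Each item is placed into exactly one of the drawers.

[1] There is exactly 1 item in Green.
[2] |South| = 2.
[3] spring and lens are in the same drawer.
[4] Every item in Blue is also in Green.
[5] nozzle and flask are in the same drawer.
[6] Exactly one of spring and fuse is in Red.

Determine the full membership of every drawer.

South = {flask, nozzle}; Green = {fuse}; Blue = {}; Red = {lens, spring}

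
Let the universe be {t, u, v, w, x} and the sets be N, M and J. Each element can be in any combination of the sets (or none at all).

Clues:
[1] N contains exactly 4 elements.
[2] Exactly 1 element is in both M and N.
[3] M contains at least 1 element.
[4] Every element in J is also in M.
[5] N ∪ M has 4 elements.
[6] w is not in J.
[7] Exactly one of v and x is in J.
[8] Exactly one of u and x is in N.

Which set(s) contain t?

t: N

From (6): w ∉ J.
Suppose t ∉ N: no assignment then satisfies all the clues, so t ∈ N.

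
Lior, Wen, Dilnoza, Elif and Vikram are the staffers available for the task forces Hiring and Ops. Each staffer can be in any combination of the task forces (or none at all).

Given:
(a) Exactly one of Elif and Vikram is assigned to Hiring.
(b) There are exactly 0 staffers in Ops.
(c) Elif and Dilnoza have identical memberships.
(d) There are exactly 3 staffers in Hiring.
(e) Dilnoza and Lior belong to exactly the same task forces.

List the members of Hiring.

Hiring = {Dilnoza, Elif, Lior}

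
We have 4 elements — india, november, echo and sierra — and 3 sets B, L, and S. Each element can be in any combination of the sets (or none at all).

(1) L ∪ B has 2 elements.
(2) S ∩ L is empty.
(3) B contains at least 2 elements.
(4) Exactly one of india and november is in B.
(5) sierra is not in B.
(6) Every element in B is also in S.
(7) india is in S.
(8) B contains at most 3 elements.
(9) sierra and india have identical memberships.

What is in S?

S = {echo, india, november, sierra}

From (5): sierra ∉ B.
From (7): india ∈ S.
(2) (disjoint): india ∉ L.
(9): india matches sierra: india ∉ B.
(9): sierra matches india: sierra ∉ L.
(9): sierra matches india: sierra ∈ S.
(3): only 2 candidates remain for B, so all are in.
(6) with november ∈ B: november ∈ S.
(6) with echo ∈ B: echo ∈ S.
(2) (disjoint): november ∉ L.
(2) (disjoint): echo ∉ L.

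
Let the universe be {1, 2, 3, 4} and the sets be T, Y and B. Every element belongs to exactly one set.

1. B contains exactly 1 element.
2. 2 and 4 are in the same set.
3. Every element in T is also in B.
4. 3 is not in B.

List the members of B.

B = {1}

From (4): 3 ∉ B.
(3) contrapositive: 3 ∉ T.
Only one set left: 3 ∈ Y.
Suppose 1 ∉ B: no assignment then satisfies all the clues, so 1 ∈ B.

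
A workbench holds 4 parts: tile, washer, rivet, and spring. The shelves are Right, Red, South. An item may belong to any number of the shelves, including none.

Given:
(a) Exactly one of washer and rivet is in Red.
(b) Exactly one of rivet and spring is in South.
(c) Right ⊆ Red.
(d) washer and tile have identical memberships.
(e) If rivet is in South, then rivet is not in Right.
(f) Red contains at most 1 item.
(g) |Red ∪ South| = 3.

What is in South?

South = {rivet, tile, washer}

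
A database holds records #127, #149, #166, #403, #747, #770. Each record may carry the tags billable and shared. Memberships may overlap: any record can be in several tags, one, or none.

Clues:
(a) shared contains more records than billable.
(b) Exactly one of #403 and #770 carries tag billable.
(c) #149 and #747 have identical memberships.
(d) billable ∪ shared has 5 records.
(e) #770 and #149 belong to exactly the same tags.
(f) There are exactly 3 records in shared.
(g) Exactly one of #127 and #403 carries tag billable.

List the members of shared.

shared = {#149, #747, #770}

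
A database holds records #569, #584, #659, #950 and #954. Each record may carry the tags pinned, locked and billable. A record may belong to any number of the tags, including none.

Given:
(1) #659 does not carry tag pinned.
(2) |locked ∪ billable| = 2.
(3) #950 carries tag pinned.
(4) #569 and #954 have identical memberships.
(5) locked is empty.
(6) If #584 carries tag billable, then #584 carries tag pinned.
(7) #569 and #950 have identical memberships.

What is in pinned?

pinned = {#569, #584, #950, #954}

From (1): #659 ∉ pinned.
From (3): #950 ∈ pinned.
(5): locked already has 0, so the rest are out.
(7): #569 matches #950: #569 ∈ pinned.
(4): #954 matches #569: #954 ∈ pinned.
Suppose #584 ∉ pinned: no assignment then satisfies all the clues, so #584 ∈ pinned.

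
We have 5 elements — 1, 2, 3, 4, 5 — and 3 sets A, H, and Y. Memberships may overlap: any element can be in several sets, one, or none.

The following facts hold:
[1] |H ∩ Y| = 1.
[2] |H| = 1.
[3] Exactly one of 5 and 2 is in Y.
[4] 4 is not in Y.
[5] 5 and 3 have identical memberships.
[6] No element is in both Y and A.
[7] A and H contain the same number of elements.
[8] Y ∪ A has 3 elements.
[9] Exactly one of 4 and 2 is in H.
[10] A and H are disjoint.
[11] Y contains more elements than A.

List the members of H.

H = {2}

From (4): 4 ∉ Y.
Suppose 1 ∈ H: no assignment then satisfies all the clues, so 1 ∉ H.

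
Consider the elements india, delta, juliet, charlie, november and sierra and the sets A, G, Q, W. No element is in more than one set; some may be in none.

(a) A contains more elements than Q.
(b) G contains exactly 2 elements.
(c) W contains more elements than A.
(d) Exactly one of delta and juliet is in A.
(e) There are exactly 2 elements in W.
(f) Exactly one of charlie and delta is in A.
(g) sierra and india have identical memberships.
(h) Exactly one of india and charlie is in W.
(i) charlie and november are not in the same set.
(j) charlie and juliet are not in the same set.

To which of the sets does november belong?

november: G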